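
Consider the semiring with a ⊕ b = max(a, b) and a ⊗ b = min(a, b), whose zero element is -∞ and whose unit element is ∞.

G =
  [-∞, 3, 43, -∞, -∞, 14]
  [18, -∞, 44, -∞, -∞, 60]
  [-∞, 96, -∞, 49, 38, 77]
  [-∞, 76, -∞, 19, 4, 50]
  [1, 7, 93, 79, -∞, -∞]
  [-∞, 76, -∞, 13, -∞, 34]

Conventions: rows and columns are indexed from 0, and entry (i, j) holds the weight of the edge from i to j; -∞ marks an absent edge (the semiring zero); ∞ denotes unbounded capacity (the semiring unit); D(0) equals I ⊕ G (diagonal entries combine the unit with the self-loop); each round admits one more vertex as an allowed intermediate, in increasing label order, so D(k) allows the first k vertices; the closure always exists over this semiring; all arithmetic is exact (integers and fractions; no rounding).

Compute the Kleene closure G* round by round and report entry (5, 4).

D(0):
  [∞, 3, 43, -∞, -∞, 14]
  [18, ∞, 44, -∞, -∞, 60]
  [-∞, 96, ∞, 49, 38, 77]
  [-∞, 76, -∞, ∞, 4, 50]
  [1, 7, 93, 79, ∞, -∞]
  [-∞, 76, -∞, 13, -∞, ∞]
D(1):
  [∞, 3, 43, -∞, -∞, 14]
  [18, ∞, 44, -∞, -∞, 60]
  [-∞, 96, ∞, 49, 38, 77]
  [-∞, 76, -∞, ∞, 4, 50]
  [1, 7, 93, 79, ∞, 1]
  [-∞, 76, -∞, 13, -∞, ∞]
D(2):
  [∞, 3, 43, -∞, -∞, 14]
  [18, ∞, 44, -∞, -∞, 60]
  [18, 96, ∞, 49, 38, 77]
  [18, 76, 44, ∞, 4, 60]
  [7, 7, 93, 79, ∞, 7]
  [18, 76, 44, 13, -∞, ∞]
D(3):
  [∞, 43, 43, 43, 38, 43]
  [18, ∞, 44, 44, 38, 60]
  [18, 96, ∞, 49, 38, 77]
  [18, 76, 44, ∞, 38, 60]
  [18, 93, 93, 79, ∞, 77]
  [18, 76, 44, 44, 38, ∞]
D(4):
  [∞, 43, 43, 43, 38, 43]
  [18, ∞, 44, 44, 38, 60]
  [18, 96, ∞, 49, 38, 77]
  [18, 76, 44, ∞, 38, 60]
  [18, 93, 93, 79, ∞, 77]
  [18, 76, 44, 44, 38, ∞]
D(5):
  [∞, 43, 43, 43, 38, 43]
  [18, ∞, 44, 44, 38, 60]
  [18, 96, ∞, 49, 38, 77]
  [18, 76, 44, ∞, 38, 60]
  [18, 93, 93, 79, ∞, 77]
  [18, 76, 44, 44, 38, ∞]
D(6):
  [∞, 43, 43, 43, 38, 43]
  [18, ∞, 44, 44, 38, 60]
  [18, 96, ∞, 49, 38, 77]
  [18, 76, 44, ∞, 38, 60]
  [18, 93, 93, 79, ∞, 77]
  [18, 76, 44, 44, 38, ∞]
Answer: G*[5][4] = 38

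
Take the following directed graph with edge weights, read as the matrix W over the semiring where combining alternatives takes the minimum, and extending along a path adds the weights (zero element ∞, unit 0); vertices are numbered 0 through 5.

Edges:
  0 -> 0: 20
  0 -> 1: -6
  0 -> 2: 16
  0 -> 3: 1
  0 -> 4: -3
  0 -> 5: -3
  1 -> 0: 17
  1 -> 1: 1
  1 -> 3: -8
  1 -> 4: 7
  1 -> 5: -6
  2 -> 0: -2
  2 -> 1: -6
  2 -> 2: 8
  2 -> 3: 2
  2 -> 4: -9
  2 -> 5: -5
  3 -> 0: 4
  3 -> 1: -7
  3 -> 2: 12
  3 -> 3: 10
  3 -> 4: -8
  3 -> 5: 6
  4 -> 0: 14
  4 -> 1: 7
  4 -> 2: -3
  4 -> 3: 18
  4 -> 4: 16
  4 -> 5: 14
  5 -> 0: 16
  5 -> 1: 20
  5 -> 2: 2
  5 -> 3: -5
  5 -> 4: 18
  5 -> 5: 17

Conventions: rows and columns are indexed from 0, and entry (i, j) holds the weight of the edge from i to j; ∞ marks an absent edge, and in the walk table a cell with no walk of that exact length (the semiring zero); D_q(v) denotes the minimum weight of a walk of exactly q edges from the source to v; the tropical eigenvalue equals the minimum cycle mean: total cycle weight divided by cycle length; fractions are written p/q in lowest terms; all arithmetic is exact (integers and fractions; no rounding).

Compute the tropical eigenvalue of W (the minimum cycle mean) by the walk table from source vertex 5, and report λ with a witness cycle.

q=0: [∞, ∞, ∞, ∞, ∞, 0]
q=1: [16, 20, 2, -5, 18, 17]
q=2: [-1, -12, 7, 4, -13, -3]
q=3: [1, -11, -16, -20, -5, -18]
q=4: [-18, -27, -16, -23, -28, -21]
q=5: [-19, -30, -31, -35, -31, -33]
q=6: [-33, -42, -34, -38, -43, -36]
Optimal cycle mean attained by: cycle 1->3->1, total (-8) + (-7), length 2.
Answer: λ = -15/2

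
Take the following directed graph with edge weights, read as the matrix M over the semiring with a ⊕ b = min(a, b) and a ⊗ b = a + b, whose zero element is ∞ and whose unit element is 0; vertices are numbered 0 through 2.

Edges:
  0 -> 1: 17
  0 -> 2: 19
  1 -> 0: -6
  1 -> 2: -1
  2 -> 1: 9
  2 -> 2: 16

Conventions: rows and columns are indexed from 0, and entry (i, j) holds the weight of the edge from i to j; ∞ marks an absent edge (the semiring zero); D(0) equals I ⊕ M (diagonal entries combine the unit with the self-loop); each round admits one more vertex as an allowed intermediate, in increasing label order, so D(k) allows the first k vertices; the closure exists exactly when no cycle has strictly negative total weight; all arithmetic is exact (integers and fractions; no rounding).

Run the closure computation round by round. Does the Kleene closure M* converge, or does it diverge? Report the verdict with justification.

D(0):
  [0, 17, 19]
  [-6, 0, -1]
  [∞, 9, 0]
D(1):
  [0, 17, 19]
  [-6, 0, -1]
  [∞, 9, 0]
D(2):
  [0, 17, 16]
  [-6, 0, -1]
  [3, 9, 0]
D(3):
  [0, 17, 16]
  [-6, 0, -1]
  [3, 9, 0]
Key observation: every diagonal entry stays at the unit through all rounds, so no improving cycle exists.
Answer: CONVERGES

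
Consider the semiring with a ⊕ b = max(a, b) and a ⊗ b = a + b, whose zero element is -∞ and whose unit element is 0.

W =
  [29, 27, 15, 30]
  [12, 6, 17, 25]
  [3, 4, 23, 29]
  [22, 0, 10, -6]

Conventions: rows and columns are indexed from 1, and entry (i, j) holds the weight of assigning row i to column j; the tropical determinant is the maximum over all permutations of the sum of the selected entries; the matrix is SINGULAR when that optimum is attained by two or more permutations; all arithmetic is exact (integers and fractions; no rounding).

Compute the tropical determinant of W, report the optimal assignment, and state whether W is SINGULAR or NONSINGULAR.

σ = (1, 2, 3, 4): 29 + 6 + 23 + (-6) = 52
σ = (1, 2, 4, 3): 29 + 6 + 29 + 10 = 74
σ = (1, 3, 2, 4): 29 + 17 + 4 + (-6) = 44
σ = (1, 3, 4, 2): 29 + 17 + 29 + 0 = 75
σ = (1, 4, 2, 3): 29 + 25 + 4 + 10 = 68
σ = (1, 4, 3, 2): 29 + 25 + 23 + 0 = 77
σ = (2, 1, 3, 4): 27 + 12 + 23 + (-6) = 56
σ = (2, 1, 4, 3): 27 + 12 + 29 + 10 = 78
σ = (2, 3, 1, 4): 27 + 17 + 3 + (-6) = 41
σ = (2, 3, 4, 1): 27 + 17 + 29 + 22 = 95
σ = (2, 4, 1, 3): 27 + 25 + 3 + 10 = 65
σ = (2, 4, 3, 1): 27 + 25 + 23 + 22 = 97
σ = (3, 1, 2, 4): 15 + 12 + 4 + (-6) = 25
σ = (3, 1, 4, 2): 15 + 12 + 29 + 0 = 56
σ = (3, 2, 1, 4): 15 + 6 + 3 + (-6) = 18
σ = (3, 2, 4, 1): 15 + 6 + 29 + 22 = 72
σ = (3, 4, 1, 2): 15 + 25 + 3 + 0 = 43
σ = (3, 4, 2, 1): 15 + 25 + 4 + 22 = 66
σ = (4, 1, 2, 3): 30 + 12 + 4 + 10 = 56
σ = (4, 1, 3, 2): 30 + 12 + 23 + 0 = 65
σ = (4, 2, 1, 3): 30 + 6 + 3 + 10 = 49
σ = (4, 2, 3, 1): 30 + 6 + 23 + 22 = 81
σ = (4, 3, 1, 2): 30 + 17 + 3 + 0 = 50
σ = (4, 3, 2, 1): 30 + 17 + 4 + 22 = 73
Optimal value attained by: σ = (2, 4, 3, 1).
Answer: det⊕(W) = 97; verdict: NONSINGULAR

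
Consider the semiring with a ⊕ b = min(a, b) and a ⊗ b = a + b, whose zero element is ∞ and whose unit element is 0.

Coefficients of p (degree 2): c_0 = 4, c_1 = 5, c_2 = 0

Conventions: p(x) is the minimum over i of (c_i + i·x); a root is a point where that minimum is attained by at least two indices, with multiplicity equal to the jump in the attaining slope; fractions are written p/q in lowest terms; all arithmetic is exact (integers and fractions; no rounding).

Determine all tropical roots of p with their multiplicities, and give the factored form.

hull edge (i=0, c=4) to (i=2, c=0): slope -2, span 2
Factored form: p(x) = 0 ⊗ (x ⊕ 2) ⊗ (x ⊕ 2)
Answer: roots = 2 (mult 2)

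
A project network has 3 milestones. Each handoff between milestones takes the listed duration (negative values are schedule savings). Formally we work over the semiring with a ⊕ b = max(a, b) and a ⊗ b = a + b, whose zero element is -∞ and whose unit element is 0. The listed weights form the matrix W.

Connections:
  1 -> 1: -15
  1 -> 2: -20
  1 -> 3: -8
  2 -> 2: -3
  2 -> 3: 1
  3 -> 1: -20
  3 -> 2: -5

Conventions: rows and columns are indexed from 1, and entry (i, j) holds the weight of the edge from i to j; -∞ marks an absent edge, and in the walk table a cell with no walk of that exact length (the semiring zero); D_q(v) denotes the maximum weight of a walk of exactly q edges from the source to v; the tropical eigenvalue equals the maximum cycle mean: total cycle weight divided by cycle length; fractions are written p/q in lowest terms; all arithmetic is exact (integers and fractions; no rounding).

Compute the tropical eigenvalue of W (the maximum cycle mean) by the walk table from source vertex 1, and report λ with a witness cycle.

q=0: [0, -∞, -∞]
q=1: [-15, -20, -8]
q=2: [-28, -13, -19]
q=3: [-39, -16, -12]
Optimal cycle mean attained by: cycle 2->3->2, total 1 + (-5), length 2.
Answer: λ = -2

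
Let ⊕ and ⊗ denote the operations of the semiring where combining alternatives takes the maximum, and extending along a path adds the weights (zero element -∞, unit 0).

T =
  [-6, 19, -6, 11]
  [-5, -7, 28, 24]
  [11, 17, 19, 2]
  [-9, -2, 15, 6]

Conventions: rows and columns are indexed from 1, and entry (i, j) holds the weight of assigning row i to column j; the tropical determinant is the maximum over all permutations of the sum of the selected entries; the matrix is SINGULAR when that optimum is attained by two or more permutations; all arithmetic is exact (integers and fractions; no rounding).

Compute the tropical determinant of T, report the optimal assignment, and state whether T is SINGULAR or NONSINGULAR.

σ = (1, 2, 3, 4): (-6) + (-7) + 19 + 6 = 12
σ = (1, 2, 4, 3): (-6) + (-7) + 2 + 15 = 4
σ = (1, 3, 2, 4): (-6) + 28 + 17 + 6 = 45
σ = (1, 3, 4, 2): (-6) + 28 + 2 + (-2) = 22
σ = (1, 4, 2, 3): (-6) + 24 + 17 + 15 = 50
σ = (1, 4, 3, 2): (-6) + 24 + 19 + (-2) = 35
σ = (2, 1, 3, 4): 19 + (-5) + 19 + 6 = 39
σ = (2, 1, 4, 3): 19 + (-5) + 2 + 15 = 31
σ = (2, 3, 1, 4): 19 + 28 + 11 + 6 = 64
σ = (2, 3, 4, 1): 19 + 28 + 2 + (-9) = 40
σ = (2, 4, 1, 3): 19 + 24 + 11 + 15 = 69
σ = (2, 4, 3, 1): 19 + 24 + 19 + (-9) = 53
σ = (3, 1, 2, 4): (-6) + (-5) + 17 + 6 = 12
σ = (3, 1, 4, 2): (-6) + (-5) + 2 + (-2) = -11
σ = (3, 2, 1, 4): (-6) + (-7) + 11 + 6 = 4
σ = (3, 2, 4, 1): (-6) + (-7) + 2 + (-9) = -20
σ = (3, 4, 1, 2): (-6) + 24 + 11 + (-2) = 27
σ = (3, 4, 2, 1): (-6) + 24 + 17 + (-9) = 26
σ = (4, 1, 2, 3): 11 + (-5) + 17 + 15 = 38
σ = (4, 1, 3, 2): 11 + (-5) + 19 + (-2) = 23
σ = (4, 2, 1, 3): 11 + (-7) + 11 + 15 = 30
σ = (4, 2, 3, 1): 11 + (-7) + 19 + (-9) = 14
σ = (4, 3, 1, 2): 11 + 28 + 11 + (-2) = 48
σ = (4, 3, 2, 1): 11 + 28 + 17 + (-9) = 47
Optimal value attained by: σ = (2, 4, 1, 3).
Answer: det⊕(T) = 69; verdict: NONSINGULAR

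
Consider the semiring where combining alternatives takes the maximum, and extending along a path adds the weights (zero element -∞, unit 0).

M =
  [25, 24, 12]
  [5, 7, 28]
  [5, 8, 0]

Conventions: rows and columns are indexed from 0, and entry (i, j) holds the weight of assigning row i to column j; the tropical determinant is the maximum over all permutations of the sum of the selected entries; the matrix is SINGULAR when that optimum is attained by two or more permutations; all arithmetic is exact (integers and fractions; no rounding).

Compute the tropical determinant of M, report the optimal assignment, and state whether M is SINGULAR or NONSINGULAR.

σ = (0, 1, 2): 25 + 7 + 0 = 32
σ = (0, 2, 1): 25 + 28 + 8 = 61
σ = (1, 0, 2): 24 + 5 + 0 = 29
σ = (1, 2, 0): 24 + 28 + 5 = 57
σ = (2, 0, 1): 12 + 5 + 8 = 25
σ = (2, 1, 0): 12 + 7 + 5 = 24
Optimal value attained by: σ = (0, 2, 1).
Answer: det⊕(M) = 61; verdict: NONSINGULAR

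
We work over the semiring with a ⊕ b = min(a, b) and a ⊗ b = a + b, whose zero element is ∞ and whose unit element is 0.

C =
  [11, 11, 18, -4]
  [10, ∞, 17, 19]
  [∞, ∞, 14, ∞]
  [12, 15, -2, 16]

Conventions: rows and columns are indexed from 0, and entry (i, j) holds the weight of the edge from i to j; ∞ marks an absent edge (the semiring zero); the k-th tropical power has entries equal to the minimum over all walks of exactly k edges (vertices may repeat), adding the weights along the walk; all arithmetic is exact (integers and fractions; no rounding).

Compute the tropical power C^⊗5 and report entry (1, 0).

C^⊗2:
  [8, 11, -6, 7]
  [21, 21, 17, 6]
  [∞, ∞, 28, ∞]
  [23, 23, 12, 8]
C^⊗3:
  [19, 19, 5, 4]
  [18, 21, 4, 17]
  [∞, ∞, 42, ∞]
  [20, 23, 6, 19]
C^⊗4:
  [16, 19, 2, 15]
  [29, 29, 15, 14]
  [∞, ∞, 56, ∞]
  [31, 31, 17, 16]
C^⊗5:
  [27, 27, 13, 12]
  [26, 29, 12, 25]
  [∞, ∞, 70, ∞]
  [28, 31, 14, 27]
Key observation: the optimum is the walk 1->0->3->0->3->0, with weight 10 + (-4) + 12 + (-4) + 12 = 26.
Optimal value attained by: walk 1->0->3->0->3->0.
Answer: (C^⊗5)[1][0] = 26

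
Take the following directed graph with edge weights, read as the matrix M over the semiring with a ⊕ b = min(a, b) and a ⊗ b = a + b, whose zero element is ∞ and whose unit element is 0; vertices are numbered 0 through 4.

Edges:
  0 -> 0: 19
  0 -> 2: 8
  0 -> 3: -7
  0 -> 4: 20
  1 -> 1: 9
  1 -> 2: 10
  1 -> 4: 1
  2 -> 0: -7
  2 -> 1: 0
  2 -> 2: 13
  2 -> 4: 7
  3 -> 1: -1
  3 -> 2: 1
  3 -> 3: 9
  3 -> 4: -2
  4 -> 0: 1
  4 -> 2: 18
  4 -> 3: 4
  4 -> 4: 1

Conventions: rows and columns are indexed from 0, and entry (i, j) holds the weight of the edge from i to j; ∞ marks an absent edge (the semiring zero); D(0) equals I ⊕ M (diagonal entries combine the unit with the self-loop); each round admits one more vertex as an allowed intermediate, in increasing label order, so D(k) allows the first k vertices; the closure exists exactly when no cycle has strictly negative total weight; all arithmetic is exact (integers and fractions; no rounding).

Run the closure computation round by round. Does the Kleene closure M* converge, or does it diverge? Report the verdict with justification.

D(0):
  [0, ∞, 8, -7, 20]
  [∞, 0, 10, ∞, 1]
  [-7, 0, 0, ∞, 7]
  [∞, -1, 1, 0, -2]
  [1, ∞, 18, 4, 0]
D(1):
  [0, ∞, 8, -7, 20]
  [∞, 0, 10, ∞, 1]
  [-7, 0, 0, -14, 7]
  [∞, -1, 1, 0, -2]
  [1, ∞, 9, -6, 0]
D(2):
  [0, ∞, 8, -7, 20]
  [∞, 0, 10, ∞, 1]
  [-7, 0, 0, -14, 1]
  [∞, -1, 1, 0, -2]
  [1, ∞, 9, -6, 0]
Detection: at round 3, diagonal entry (3, 3) turns strictly negative.
Key observation: the cycle 3->1->2->0->3 has total weight (-1) + 10 + (-7) + (-7), which is strictly negative.
Answer: DIVERGES — negative cycle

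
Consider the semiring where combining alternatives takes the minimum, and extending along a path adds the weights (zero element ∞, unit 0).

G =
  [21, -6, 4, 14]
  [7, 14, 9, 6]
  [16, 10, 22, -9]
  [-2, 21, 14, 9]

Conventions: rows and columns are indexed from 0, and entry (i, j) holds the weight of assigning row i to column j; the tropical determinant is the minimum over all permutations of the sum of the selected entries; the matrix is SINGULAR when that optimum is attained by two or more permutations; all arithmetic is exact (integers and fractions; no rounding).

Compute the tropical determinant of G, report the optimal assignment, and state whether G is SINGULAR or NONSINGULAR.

σ = (0, 1, 2, 3): 21 + 14 + 22 + 9 = 66
σ = (0, 1, 3, 2): 21 + 14 + (-9) + 14 = 40
σ = (0, 2, 1, 3): 21 + 9 + 10 + 9 = 49
σ = (0, 2, 3, 1): 21 + 9 + (-9) + 21 = 42
σ = (0, 3, 1, 2): 21 + 6 + 10 + 14 = 51
σ = (0, 3, 2, 1): 21 + 6 + 22 + 21 = 70
σ = (1, 0, 2, 3): (-6) + 7 + 22 + 9 = 32
σ = (1, 0, 3, 2): (-6) + 7 + (-9) + 14 = 6
σ = (1, 2, 0, 3): (-6) + 9 + 16 + 9 = 28
σ = (1, 2, 3, 0): (-6) + 9 + (-9) + (-2) = -8
σ = (1, 3, 0, 2): (-6) + 6 + 16 + 14 = 30
σ = (1, 3, 2, 0): (-6) + 6 + 22 + (-2) = 20
σ = (2, 0, 1, 3): 4 + 7 + 10 + 9 = 30
σ = (2, 0, 3, 1): 4 + 7 + (-9) + 21 = 23
σ = (2, 1, 0, 3): 4 + 14 + 16 + 9 = 43
σ = (2, 1, 3, 0): 4 + 14 + (-9) + (-2) = 7
σ = (2, 3, 0, 1): 4 + 6 + 16 + 21 = 47
σ = (2, 3, 1, 0): 4 + 6 + 10 + (-2) = 18
σ = (3, 0, 1, 2): 14 + 7 + 10 + 14 = 45
σ = (3, 0, 2, 1): 14 + 7 + 22 + 21 = 64
σ = (3, 1, 0, 2): 14 + 14 + 16 + 14 = 58
σ = (3, 1, 2, 0): 14 + 14 + 22 + (-2) = 48
σ = (3, 2, 0, 1): 14 + 9 + 16 + 21 = 60
σ = (3, 2, 1, 0): 14 + 9 + 10 + (-2) = 31
Optimal value attained by: σ = (1, 2, 3, 0).
Answer: det⊕(G) = -8; verdict: NONSINGULAR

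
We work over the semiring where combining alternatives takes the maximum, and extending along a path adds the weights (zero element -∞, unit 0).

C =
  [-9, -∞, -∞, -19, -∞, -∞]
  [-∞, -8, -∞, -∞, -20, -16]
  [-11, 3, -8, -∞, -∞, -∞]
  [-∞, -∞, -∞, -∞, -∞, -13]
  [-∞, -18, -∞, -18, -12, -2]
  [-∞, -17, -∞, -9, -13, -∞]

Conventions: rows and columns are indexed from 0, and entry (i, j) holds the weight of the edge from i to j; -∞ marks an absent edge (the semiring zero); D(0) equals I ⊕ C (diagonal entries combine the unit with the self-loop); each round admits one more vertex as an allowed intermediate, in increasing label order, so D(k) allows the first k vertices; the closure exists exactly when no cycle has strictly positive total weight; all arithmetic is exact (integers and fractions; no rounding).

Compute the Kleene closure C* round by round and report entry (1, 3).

D(0):
  [0, -∞, -∞, -19, -∞, -∞]
  [-∞, 0, -∞, -∞, -20, -16]
  [-11, 3, 0, -∞, -∞, -∞]
  [-∞, -∞, -∞, 0, -∞, -13]
  [-∞, -18, -∞, -18, 0, -2]
  [-∞, -17, -∞, -9, -13, 0]
D(1):
  [0, -∞, -∞, -19, -∞, -∞]
  [-∞, 0, -∞, -∞, -20, -16]
  [-11, 3, 0, -30, -∞, -∞]
  [-∞, -∞, -∞, 0, -∞, -13]
  [-∞, -18, -∞, -18, 0, -2]
  [-∞, -17, -∞, -9, -13, 0]
D(2):
  [0, -∞, -∞, -19, -∞, -∞]
  [-∞, 0, -∞, -∞, -20, -16]
  [-11, 3, 0, -30, -17, -13]
  [-∞, -∞, -∞, 0, -∞, -13]
  [-∞, -18, -∞, -18, 0, -2]
  [-∞, -17, -∞, -9, -13, 0]
D(3):
  [0, -∞, -∞, -19, -∞, -∞]
  [-∞, 0, -∞, -∞, -20, -16]
  [-11, 3, 0, -30, -17, -13]
  [-∞, -∞, -∞, 0, -∞, -13]
  [-∞, -18, -∞, -18, 0, -2]
  [-∞, -17, -∞, -9, -13, 0]
D(4):
  [0, -∞, -∞, -19, -∞, -32]
  [-∞, 0, -∞, -∞, -20, -16]
  [-11, 3, 0, -30, -17, -13]
  [-∞, -∞, -∞, 0, -∞, -13]
  [-∞, -18, -∞, -18, 0, -2]
  [-∞, -17, -∞, -9, -13, 0]
D(5):
  [0, -∞, -∞, -19, -∞, -32]
  [-∞, 0, -∞, -38, -20, -16]
  [-11, 3, 0, -30, -17, -13]
  [-∞, -∞, -∞, 0, -∞, -13]
  [-∞, -18, -∞, -18, 0, -2]
  [-∞, -17, -∞, -9, -13, 0]
D(6):
  [0, -49, -∞, -19, -45, -32]
  [-∞, 0, -∞, -25, -20, -16]
  [-11, 3, 0, -22, -17, -13]
  [-∞, -30, -∞, 0, -26, -13]
  [-∞, -18, -∞, -11, 0, -2]
  [-∞, -17, -∞, -9, -13, 0]
Answer: C*[1][3] = -25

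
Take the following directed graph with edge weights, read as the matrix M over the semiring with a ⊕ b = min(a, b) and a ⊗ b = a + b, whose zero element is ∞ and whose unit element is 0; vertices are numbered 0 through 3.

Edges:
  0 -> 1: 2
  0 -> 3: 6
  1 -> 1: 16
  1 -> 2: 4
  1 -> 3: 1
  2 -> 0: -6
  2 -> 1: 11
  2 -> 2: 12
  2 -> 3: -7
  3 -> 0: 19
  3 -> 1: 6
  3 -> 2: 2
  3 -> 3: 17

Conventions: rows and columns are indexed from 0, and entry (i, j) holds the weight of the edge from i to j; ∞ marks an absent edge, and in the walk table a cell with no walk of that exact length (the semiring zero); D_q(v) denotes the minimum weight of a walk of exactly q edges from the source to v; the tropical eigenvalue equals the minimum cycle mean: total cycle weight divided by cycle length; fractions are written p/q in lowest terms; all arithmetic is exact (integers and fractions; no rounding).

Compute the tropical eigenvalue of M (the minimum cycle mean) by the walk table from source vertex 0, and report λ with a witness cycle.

q=0: [0, ∞, ∞, ∞]
q=1: [∞, 2, ∞, 6]
q=2: [25, 12, 6, 3]
q=3: [0, 9, 5, -1]
q=4: [-1, 2, 1, -2]
Optimal cycle mean attained by: cycle 2->3->2, total (-7) + 2, length 2.
Answer: λ = -5/2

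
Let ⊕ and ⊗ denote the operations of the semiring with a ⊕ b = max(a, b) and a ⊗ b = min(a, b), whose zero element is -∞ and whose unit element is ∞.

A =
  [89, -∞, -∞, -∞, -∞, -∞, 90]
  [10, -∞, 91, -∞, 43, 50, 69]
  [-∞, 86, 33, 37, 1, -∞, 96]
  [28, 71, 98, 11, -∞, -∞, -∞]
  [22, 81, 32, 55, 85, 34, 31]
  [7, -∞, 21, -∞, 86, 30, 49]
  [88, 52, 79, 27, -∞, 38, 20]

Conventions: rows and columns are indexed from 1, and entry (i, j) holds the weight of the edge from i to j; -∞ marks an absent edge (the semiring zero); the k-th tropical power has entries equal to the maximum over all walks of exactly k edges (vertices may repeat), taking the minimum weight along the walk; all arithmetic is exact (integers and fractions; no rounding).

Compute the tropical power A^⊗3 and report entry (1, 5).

A^⊗2:
  [89, 52, 79, 27, -∞, 38, 89]
  [69, 86, 69, 43, 50, 38, 91]
  [88, 52, 86, 33, 43, 50, 69]
  [28, 86, 71, 37, 43, 50, 96]
  [31, 81, 81, 55, 85, 50, 69]
  [49, 81, 49, 55, 85, 38, 31]
  [88, 79, 52, 37, 43, 50, 88]
A^⊗3:
  [89, 79, 79, 37, 43, 50, 89]
  [88, 69, 86, 50, 50, 50, 69]
  [88, 86, 69, 43, 50, 50, 88]
  [88, 71, 86, 43, 50, 50, 71]
  [69, 81, 81, 55, 85, 50, 81]
  [49, 81, 81, 55, 85, 50, 69]
  [88, 52, 79, 43, 50, 50, 88]
Key observation: the optimum is the walk 1->7->2->5, with weight 90 min 52 min 43 = 43.
Optimal value attained by: walk 1->7->2->5.
Answer: (A^⊗3)[1][5] = 43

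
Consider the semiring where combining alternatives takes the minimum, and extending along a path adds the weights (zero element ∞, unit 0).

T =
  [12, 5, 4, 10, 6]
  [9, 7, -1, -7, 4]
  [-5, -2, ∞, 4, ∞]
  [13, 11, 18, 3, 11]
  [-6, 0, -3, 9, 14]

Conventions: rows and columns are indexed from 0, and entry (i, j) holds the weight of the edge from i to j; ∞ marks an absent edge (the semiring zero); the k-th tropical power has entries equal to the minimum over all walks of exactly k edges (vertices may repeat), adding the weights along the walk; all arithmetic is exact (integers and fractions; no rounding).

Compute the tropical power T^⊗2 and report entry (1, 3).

T^⊗2:
  [-1, 2, 3, -2, 9]
  [-6, -3, 1, -4, 4]
  [7, 0, -3, -9, 1]
  [5, 11, 8, 4, 14]
  [-8, -5, -2, -7, 0]
Key observation: the optimum is the walk 1->3->3, with weight (-7) + 3 = -4.
Optimal value attained by: walk 1->3->3.
Answer: (T^⊗2)[1][3] = -4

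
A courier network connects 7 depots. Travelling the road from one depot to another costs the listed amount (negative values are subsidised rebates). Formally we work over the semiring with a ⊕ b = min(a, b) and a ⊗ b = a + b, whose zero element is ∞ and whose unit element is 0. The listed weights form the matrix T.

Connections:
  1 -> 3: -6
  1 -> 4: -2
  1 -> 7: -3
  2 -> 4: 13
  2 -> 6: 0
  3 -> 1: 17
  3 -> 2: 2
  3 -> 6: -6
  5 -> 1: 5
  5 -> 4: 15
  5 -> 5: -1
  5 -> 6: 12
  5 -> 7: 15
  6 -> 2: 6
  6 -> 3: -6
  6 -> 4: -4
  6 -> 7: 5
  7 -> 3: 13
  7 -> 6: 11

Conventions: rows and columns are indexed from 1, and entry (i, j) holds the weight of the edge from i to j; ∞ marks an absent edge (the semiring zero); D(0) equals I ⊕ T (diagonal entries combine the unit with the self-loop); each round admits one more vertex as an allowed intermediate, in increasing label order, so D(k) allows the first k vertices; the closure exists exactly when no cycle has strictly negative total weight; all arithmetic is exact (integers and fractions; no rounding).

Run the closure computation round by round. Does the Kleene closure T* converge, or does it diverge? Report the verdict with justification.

Detection: at round 0, diagonal entry (5, 5) turns strictly negative.
Key observation: the cycle 5->5 has total weight (-1), which is strictly negative.
Answer: DIVERGES — negative cycle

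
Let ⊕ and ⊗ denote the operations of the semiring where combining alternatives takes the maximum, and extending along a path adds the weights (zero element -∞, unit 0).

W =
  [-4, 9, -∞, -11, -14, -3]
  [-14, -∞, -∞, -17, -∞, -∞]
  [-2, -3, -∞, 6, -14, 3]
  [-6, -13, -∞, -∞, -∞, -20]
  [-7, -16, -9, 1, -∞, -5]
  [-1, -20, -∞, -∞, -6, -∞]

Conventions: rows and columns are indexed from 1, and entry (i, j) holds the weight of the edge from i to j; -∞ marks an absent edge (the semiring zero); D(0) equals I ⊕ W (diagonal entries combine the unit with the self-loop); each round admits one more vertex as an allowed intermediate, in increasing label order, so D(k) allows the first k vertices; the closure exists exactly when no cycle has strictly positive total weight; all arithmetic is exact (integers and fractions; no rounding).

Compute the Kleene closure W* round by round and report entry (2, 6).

D(0):
  [0, 9, -∞, -11, -14, -3]
  [-14, 0, -∞, -17, -∞, -∞]
  [-2, -3, 0, 6, -14, 3]
  [-6, -13, -∞, 0, -∞, -20]
  [-7, -16, -9, 1, 0, -5]
  [-1, -20, -∞, -∞, -6, 0]
D(1):
  [0, 9, -∞, -11, -14, -3]
  [-14, 0, -∞, -17, -28, -17]
  [-2, 7, 0, 6, -14, 3]
  [-6, 3, -∞, 0, -20, -9]
  [-7, 2, -9, 1, 0, -5]
  [-1, 8, -∞, -12, -6, 0]
D(2):
  [0, 9, -∞, -8, -14, -3]
  [-14, 0, -∞, -17, -28, -17]
  [-2, 7, 0, 6, -14, 3]
  [-6, 3, -∞, 0, -20, -9]
  [-7, 2, -9, 1, 0, -5]
  [-1, 8, -∞, -9, -6, 0]
D(3):
  [0, 9, -∞, -8, -14, -3]
  [-14, 0, -∞, -17, -28, -17]
  [-2, 7, 0, 6, -14, 3]
  [-6, 3, -∞, 0, -20, -9]
  [-7, 2, -9, 1, 0, -5]
  [-1, 8, -∞, -9, -6, 0]
D(4):
  [0, 9, -∞, -8, -14, -3]
  [-14, 0, -∞, -17, -28, -17]
  [0, 9, 0, 6, -14, 3]
  [-6, 3, -∞, 0, -20, -9]
  [-5, 4, -9, 1, 0, -5]
  [-1, 8, -∞, -9, -6, 0]
D(5):
  [0, 9, -23, -8, -14, -3]
  [-14, 0, -37, -17, -28, -17]
  [0, 9, 0, 6, -14, 3]
  [-6, 3, -29, 0, -20, -9]
  [-5, 4, -9, 1, 0, -5]
  [-1, 8, -15, -5, -6, 0]
D(6):
  [0, 9, -18, -8, -9, -3]
  [-14, 0, -32, -17, -23, -17]
  [2, 11, 0, 6, -3, 3]
  [-6, 3, -24, 0, -15, -9]
  [-5, 4, -9, 1, 0, -5]
  [-1, 8, -15, -5, -6, 0]
Answer: W*[2][6] = -17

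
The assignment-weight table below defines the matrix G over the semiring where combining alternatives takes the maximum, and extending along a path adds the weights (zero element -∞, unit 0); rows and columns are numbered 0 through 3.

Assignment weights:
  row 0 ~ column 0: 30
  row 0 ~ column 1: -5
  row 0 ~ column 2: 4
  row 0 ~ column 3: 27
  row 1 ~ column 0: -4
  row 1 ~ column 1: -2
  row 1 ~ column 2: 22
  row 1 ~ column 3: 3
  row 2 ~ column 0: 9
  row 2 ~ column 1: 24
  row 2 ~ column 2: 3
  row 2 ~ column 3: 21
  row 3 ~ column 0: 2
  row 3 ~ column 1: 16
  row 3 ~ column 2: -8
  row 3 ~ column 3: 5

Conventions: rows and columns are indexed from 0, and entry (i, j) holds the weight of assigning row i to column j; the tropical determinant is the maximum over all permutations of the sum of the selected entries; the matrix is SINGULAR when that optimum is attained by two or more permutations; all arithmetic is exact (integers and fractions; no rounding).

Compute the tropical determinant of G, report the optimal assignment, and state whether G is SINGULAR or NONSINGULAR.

σ = (0, 1, 2, 3): 30 + (-2) + 3 + 5 = 36
σ = (0, 1, 3, 2): 30 + (-2) + 21 + (-8) = 41
σ = (0, 2, 1, 3): 30 + 22 + 24 + 5 = 81
σ = (0, 2, 3, 1): 30 + 22 + 21 + 16 = 89
σ = (0, 3, 1, 2): 30 + 3 + 24 + (-8) = 49
σ = (0, 3, 2, 1): 30 + 3 + 3 + 16 = 52
σ = (1, 0, 2, 3): (-5) + (-4) + 3 + 5 = -1
σ = (1, 0, 3, 2): (-5) + (-4) + 21 + (-8) = 4
σ = (1, 2, 0, 3): (-5) + 22 + 9 + 5 = 31
σ = (1, 2, 3, 0): (-5) + 22 + 21 + 2 = 40
σ = (1, 3, 0, 2): (-5) + 3 + 9 + (-8) = -1
σ = (1, 3, 2, 0): (-5) + 3 + 3 + 2 = 3
σ = (2, 0, 1, 3): 4 + (-4) + 24 + 5 = 29
σ = (2, 0, 3, 1): 4 + (-4) + 21 + 16 = 37
σ = (2, 1, 0, 3): 4 + (-2) + 9 + 5 = 16
σ = (2, 1, 3, 0): 4 + (-2) + 21 + 2 = 25
σ = (2, 3, 0, 1): 4 + 3 + 9 + 16 = 32
σ = (2, 3, 1, 0): 4 + 3 + 24 + 2 = 33
σ = (3, 0, 1, 2): 27 + (-4) + 24 + (-8) = 39
σ = (3, 0, 2, 1): 27 + (-4) + 3 + 16 = 42
σ = (3, 1, 0, 2): 27 + (-2) + 9 + (-8) = 26
σ = (3, 1, 2, 0): 27 + (-2) + 3 + 2 = 30
σ = (3, 2, 0, 1): 27 + 22 + 9 + 16 = 74
σ = (3, 2, 1, 0): 27 + 22 + 24 + 2 = 75
Optimal value attained by: σ = (0, 2, 3, 1).
Answer: det⊕(G) = 89; verdict: NONSINGULAR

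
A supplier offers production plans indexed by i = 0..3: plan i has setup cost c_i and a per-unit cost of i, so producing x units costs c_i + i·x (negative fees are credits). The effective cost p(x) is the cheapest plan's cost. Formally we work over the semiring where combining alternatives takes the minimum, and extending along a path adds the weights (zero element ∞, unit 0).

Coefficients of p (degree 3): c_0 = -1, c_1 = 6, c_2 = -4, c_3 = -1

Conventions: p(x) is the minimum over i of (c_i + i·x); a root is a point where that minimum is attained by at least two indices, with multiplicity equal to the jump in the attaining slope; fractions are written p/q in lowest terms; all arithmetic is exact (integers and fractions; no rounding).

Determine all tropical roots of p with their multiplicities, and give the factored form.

hull edge (i=0, c=-1) to (i=2, c=-4): slope -3/2, span 2
hull edge (i=2, c=-4) to (i=3, c=-1): slope 3, span 1
Factored form: p(x) = -1 ⊗ (x ⊕ (-3)) ⊗ (x ⊕ 3/2) ⊗ (x ⊕ 3/2)
Answer: roots = -3 (mult 1), 3/2 (mult 2)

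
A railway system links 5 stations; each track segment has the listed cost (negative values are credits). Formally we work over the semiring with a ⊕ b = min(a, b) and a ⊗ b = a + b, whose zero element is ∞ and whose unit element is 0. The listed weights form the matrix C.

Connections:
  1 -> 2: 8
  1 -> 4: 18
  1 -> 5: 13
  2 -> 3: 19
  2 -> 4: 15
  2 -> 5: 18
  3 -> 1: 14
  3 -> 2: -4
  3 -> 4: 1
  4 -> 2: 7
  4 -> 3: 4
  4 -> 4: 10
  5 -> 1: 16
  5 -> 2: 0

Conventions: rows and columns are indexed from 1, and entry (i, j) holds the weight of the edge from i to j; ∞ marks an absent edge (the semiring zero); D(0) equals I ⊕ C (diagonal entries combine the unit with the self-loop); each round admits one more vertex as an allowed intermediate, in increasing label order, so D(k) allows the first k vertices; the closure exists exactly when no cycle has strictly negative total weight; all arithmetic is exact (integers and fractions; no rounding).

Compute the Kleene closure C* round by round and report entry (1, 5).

D(0):
  [0, 8, ∞, 18, 13]
  [∞, 0, 19, 15, 18]
  [14, -4, 0, 1, ∞]
  [∞, 7, 4, 0, ∞]
  [16, 0, ∞, ∞, 0]
D(1):
  [0, 8, ∞, 18, 13]
  [∞, 0, 19, 15, 18]
  [14, -4, 0, 1, 27]
  [∞, 7, 4, 0, ∞]
  [16, 0, ∞, 34, 0]
D(2):
  [0, 8, 27, 18, 13]
  [∞, 0, 19, 15, 18]
  [14, -4, 0, 1, 14]
  [∞, 7, 4, 0, 25]
  [16, 0, 19, 15, 0]
D(3):
  [0, 8, 27, 18, 13]
  [33, 0, 19, 15, 18]
  [14, -4, 0, 1, 14]
  [18, 0, 4, 0, 18]
  [16, 0, 19, 15, 0]
D(4):
  [0, 8, 22, 18, 13]
  [33, 0, 19, 15, 18]
  [14, -4, 0, 1, 14]
  [18, 0, 4, 0, 18]
  [16, 0, 19, 15, 0]
D(5):
  [0, 8, 22, 18, 13]
  [33, 0, 19, 15, 18]
  [14, -4, 0, 1, 14]
  [18, 0, 4, 0, 18]
  [16, 0, 19, 15, 0]
Answer: C*[1][5] = 13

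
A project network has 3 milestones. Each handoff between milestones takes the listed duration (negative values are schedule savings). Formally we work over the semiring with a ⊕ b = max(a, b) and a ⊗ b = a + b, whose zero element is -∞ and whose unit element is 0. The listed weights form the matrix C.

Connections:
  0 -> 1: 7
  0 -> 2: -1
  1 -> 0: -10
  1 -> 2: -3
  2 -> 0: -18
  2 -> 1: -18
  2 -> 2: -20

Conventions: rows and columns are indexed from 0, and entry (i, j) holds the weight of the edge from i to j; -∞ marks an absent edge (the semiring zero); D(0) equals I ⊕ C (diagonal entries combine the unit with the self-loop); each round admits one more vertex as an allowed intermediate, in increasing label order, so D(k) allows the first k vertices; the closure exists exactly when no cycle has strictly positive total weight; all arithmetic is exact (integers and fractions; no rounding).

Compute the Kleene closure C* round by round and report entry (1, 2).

D(0):
  [0, 7, -1]
  [-10, 0, -3]
  [-18, -18, 0]
D(1):
  [0, 7, -1]
  [-10, 0, -3]
  [-18, -11, 0]
D(2):
  [0, 7, 4]
  [-10, 0, -3]
  [-18, -11, 0]
D(3):
  [0, 7, 4]
  [-10, 0, -3]
  [-18, -11, 0]
Answer: C*[1][2] = -3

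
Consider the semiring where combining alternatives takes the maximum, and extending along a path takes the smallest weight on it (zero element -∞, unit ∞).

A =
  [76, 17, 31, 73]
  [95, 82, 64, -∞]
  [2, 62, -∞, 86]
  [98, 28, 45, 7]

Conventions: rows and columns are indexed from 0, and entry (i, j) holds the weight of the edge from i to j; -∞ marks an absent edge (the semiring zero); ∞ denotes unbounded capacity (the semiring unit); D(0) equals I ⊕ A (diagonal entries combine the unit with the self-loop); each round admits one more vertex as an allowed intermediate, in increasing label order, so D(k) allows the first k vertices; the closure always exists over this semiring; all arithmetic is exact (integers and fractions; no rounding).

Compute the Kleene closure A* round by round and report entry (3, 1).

D(0):
  [∞, 17, 31, 73]
  [95, ∞, 64, -∞]
  [2, 62, ∞, 86]
  [98, 28, 45, ∞]
D(1):
  [∞, 17, 31, 73]
  [95, ∞, 64, 73]
  [2, 62, ∞, 86]
  [98, 28, 45, ∞]
D(2):
  [∞, 17, 31, 73]
  [95, ∞, 64, 73]
  [62, 62, ∞, 86]
  [98, 28, 45, ∞]
D(3):
  [∞, 31, 31, 73]
  [95, ∞, 64, 73]
  [62, 62, ∞, 86]
  [98, 45, 45, ∞]
D(4):
  [∞, 45, 45, 73]
  [95, ∞, 64, 73]
  [86, 62, ∞, 86]
  [98, 45, 45, ∞]
Answer: A*[3][1] = 45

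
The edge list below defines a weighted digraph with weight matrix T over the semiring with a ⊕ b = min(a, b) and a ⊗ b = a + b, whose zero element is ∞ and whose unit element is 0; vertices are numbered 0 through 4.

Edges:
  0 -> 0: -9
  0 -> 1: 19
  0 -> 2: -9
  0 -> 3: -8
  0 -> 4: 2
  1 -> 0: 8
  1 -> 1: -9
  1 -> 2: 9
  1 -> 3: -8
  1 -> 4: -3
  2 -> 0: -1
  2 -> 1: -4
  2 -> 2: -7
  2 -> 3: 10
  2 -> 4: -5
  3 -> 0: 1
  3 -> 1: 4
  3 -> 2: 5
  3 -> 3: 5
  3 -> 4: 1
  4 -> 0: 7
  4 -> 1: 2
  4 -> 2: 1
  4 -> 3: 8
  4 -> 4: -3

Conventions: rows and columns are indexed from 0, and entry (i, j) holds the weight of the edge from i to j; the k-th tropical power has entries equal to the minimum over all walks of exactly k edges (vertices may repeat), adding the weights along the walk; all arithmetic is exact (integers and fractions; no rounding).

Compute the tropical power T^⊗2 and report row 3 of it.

T^⊗2:
  [-18, -13, -18, -17, -14]
  [-7, -18, -3, -17, -12]
  [-10, -13, -14, -12, -12]
  [-8, -5, -8, -7, -2]
  [-2, -7, -6, -6, -6]
Answer: row 3 of T^⊗2 = [-8, -5, -8, -7, -2]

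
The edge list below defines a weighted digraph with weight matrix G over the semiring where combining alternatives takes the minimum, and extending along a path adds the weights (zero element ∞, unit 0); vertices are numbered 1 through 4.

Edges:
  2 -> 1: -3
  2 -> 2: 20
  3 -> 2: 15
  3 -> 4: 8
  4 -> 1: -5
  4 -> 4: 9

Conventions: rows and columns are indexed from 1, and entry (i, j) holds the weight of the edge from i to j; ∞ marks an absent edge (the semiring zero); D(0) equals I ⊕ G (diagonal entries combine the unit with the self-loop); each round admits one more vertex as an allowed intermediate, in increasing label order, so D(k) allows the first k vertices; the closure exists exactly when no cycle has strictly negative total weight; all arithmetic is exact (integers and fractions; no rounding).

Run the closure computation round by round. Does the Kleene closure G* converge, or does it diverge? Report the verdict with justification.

D(0):
  [0, ∞, ∞, ∞]
  [-3, 0, ∞, ∞]
  [∞, 15, 0, 8]
  [-5, ∞, ∞, 0]
D(1):
  [0, ∞, ∞, ∞]
  [-3, 0, ∞, ∞]
  [∞, 15, 0, 8]
  [-5, ∞, ∞, 0]
D(2):
  [0, ∞, ∞, ∞]
  [-3, 0, ∞, ∞]
  [12, 15, 0, 8]
  [-5, ∞, ∞, 0]
D(3):
  [0, ∞, ∞, ∞]
  [-3, 0, ∞, ∞]
  [12, 15, 0, 8]
  [-5, ∞, ∞, 0]
D(4):
  [0, ∞, ∞, ∞]
  [-3, 0, ∞, ∞]
  [3, 15, 0, 8]
  [-5, ∞, ∞, 0]
Key observation: every diagonal entry stays at the unit through all rounds, so no improving cycle exists.
Answer: CONVERGES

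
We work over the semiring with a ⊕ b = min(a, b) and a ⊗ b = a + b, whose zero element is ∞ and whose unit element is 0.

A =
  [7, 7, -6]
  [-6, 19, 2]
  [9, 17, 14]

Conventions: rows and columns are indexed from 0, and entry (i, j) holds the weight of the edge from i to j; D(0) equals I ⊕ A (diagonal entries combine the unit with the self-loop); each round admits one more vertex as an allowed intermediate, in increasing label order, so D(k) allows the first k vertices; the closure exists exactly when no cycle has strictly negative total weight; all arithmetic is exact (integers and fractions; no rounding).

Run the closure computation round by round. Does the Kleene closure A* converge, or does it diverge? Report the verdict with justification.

D(0):
  [0, 7, -6]
  [-6, 0, 2]
  [9, 17, 0]
D(1):
  [0, 7, -6]
  [-6, 0, -12]
  [9, 16, 0]
D(2):
  [0, 7, -6]
  [-6, 0, -12]
  [9, 16, 0]
D(3):
  [0, 7, -6]
  [-6, 0, -12]
  [9, 16, 0]
Key observation: every diagonal entry stays at the unit through all rounds, so no improving cycle exists.
Answer: CONVERGES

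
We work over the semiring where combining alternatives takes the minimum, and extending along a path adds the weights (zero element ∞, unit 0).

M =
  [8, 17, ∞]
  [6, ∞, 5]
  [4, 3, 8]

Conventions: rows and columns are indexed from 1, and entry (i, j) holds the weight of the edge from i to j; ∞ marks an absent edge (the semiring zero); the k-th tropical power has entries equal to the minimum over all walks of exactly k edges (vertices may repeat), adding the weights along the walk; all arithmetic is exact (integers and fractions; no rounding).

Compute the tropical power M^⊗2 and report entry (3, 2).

M^⊗2:
  [16, 25, 22]
  [9, 8, 13]
  [9, 11, 8]
Key observation: the optimum is the walk 3->3->2, with weight 8 + 3 = 11.
Optimal value attained by: walk 3->3->2.
Answer: (M^⊗2)[3][2] = 11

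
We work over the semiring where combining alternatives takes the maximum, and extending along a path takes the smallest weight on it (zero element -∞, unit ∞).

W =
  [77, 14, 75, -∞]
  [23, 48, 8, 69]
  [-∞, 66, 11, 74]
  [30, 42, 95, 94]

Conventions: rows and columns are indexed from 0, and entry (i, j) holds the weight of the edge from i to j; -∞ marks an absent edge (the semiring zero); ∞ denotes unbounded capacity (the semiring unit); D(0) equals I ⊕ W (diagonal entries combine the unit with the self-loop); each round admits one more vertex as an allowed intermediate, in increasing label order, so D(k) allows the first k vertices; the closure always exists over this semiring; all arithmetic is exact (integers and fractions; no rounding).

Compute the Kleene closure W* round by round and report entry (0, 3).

D(0):
  [∞, 14, 75, -∞]
  [23, ∞, 8, 69]
  [-∞, 66, ∞, 74]
  [30, 42, 95, ∞]
D(1):
  [∞, 14, 75, -∞]
  [23, ∞, 23, 69]
  [-∞, 66, ∞, 74]
  [30, 42, 95, ∞]
D(2):
  [∞, 14, 75, 14]
  [23, ∞, 23, 69]
  [23, 66, ∞, 74]
  [30, 42, 95, ∞]
D(3):
  [∞, 66, 75, 74]
  [23, ∞, 23, 69]
  [23, 66, ∞, 74]
  [30, 66, 95, ∞]
D(4):
  [∞, 66, 75, 74]
  [30, ∞, 69, 69]
  [30, 66, ∞, 74]
  [30, 66, 95, ∞]
Answer: W*[0][3] = 74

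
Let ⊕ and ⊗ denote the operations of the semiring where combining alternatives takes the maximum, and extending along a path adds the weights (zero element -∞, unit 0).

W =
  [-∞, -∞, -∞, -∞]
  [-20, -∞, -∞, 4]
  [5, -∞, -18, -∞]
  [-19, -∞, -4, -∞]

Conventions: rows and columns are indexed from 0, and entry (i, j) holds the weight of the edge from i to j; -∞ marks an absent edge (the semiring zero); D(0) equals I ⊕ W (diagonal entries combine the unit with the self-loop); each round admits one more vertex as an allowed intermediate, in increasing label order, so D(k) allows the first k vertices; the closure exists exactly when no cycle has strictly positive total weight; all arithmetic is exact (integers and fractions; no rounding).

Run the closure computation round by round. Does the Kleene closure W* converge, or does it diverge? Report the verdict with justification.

D(0):
  [0, -∞, -∞, -∞]
  [-20, 0, -∞, 4]
  [5, -∞, 0, -∞]
  [-19, -∞, -4, 0]
D(1):
  [0, -∞, -∞, -∞]
  [-20, 0, -∞, 4]
  [5, -∞, 0, -∞]
  [-19, -∞, -4, 0]
D(2):
  [0, -∞, -∞, -∞]
  [-20, 0, -∞, 4]
  [5, -∞, 0, -∞]
  [-19, -∞, -4, 0]
D(3):
  [0, -∞, -∞, -∞]
  [-20, 0, -∞, 4]
  [5, -∞, 0, -∞]
  [1, -∞, -4, 0]
D(4):
  [0, -∞, -∞, -∞]
  [5, 0, 0, 4]
  [5, -∞, 0, -∞]
  [1, -∞, -4, 0]
Key observation: every diagonal entry stays at the unit through all rounds, so no improving cycle exists.
Answer: CONVERGES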